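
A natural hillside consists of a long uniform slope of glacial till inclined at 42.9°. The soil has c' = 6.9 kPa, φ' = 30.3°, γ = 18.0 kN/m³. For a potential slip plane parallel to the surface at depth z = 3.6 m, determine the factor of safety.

For an infinite slope with a slip plane parallel to the surface (no pore pressure): FS = [c' + γz cos²β tanφ'] / [γz sinβ cosβ].
γz = 18.0·3.6 = 64.80 kN/m²
Numerator = 6.9 + 64.80·cos²42.9°·tan30.3° = 6.9 + 64.80·0.5366·0.5844 = 27.220 kPa
Denominator = 64.80·sin42.9°·cos42.9° = 64.80·0.6807·0.7325 = 32.313 kPa
FS = 27.220 / 32.313 = 0.842

FS = 0.84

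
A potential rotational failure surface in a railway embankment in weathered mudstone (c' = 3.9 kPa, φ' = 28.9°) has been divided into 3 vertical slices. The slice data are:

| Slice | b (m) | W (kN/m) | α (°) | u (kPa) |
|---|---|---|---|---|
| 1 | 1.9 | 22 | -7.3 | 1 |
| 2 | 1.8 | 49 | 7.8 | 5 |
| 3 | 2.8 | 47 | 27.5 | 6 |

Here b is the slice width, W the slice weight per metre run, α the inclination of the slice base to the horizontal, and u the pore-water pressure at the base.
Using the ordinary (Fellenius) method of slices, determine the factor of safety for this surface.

FS = 2.83

Ordinary method of slices: FS = Σ[c'·Δl_i + (W_i cosα_i − u_i·Δl_i)·tanφ'] / Σ W_i sinα_i, with Δl_i = b_i / cosα_i.
Slice 1: Δl = 1.9/cos(-7.3°) = 1.916 m; N'_1 = 22·cos(-7.3°) − 1·1.916 = 19.9; c'Δl = 7.47; W sinα = -2.8
Slice 2: Δl = 1.8/cos7.8° = 1.817 m; N'_2 = 49·cos7.8° − 5·1.817 = 39.5; c'Δl = 7.09; W sinα = 6.7
Slice 3: Δl = 2.8/cos27.5° = 3.157 m; N'_3 = 47·cos27.5° − 6·3.157 = 22.7; c'Δl = 12.31; W sinα = 21.7
Σc'Δl = 26.9 kN/m; ΣN' = 82.1 kN/m; ΣW sinα = 25.6 kN/m
Resisting = 26.9 + 82.1·tan28.9° = 26.9 + 45.3 = 72.2 kN/m
FS = 72.2 / 25.6 = 2.825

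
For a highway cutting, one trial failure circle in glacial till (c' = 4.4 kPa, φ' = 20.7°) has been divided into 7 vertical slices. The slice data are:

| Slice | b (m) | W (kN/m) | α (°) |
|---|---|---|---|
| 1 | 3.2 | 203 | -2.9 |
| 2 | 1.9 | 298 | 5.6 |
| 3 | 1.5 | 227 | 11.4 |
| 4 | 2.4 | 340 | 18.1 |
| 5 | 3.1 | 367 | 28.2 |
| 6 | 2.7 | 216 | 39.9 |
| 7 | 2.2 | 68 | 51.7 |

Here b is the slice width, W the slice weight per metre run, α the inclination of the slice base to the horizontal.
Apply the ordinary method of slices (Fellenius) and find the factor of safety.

FS = 1.28

Ordinary method of slices: FS = Σ[c'·Δl_i + (W_i cosα_i)·tanφ'] / Σ W_i sinα_i, with Δl_i = b_i / cosα_i.
Slice 1: Δl = 3.2/cos(-2.9°) = 3.204 m; N'_1 = 203·cos(-2.9°) = 202.7; c'Δl = 14.10; W sinα = -10.3
Slice 2: Δl = 1.9/cos5.6° = 1.909 m; N'_2 = 298·cos5.6° = 296.6; c'Δl = 8.40; W sinα = 29.1
Slice 3: Δl = 1.5/cos11.4° = 1.530 m; N'_3 = 227·cos11.4° = 222.5; c'Δl = 6.73; W sinα = 44.9
Slice 4: Δl = 2.4/cos18.1° = 2.525 m; N'_4 = 340·cos18.1° = 323.2; c'Δl = 11.11; W sinα = 105.6
Slice 5: Δl = 3.1/cos28.2° = 3.518 m; N'_5 = 367·cos28.2° = 323.4; c'Δl = 15.48; W sinα = 173.4
Slice 6: Δl = 2.7/cos39.9° = 3.519 m; N'_6 = 216·cos39.9° = 165.7; c'Δl = 15.49; W sinα = 138.6
Slice 7: Δl = 2.2/cos51.7° = 3.550 m; N'_7 = 68·cos51.7° = 42.1; c'Δl = 15.62; W sinα = 53.4
Σc'Δl = 86.9 kN/m; ΣN' = 1576.3 kN/m; ΣW sinα = 534.7 kN/m
Resisting = 86.9 + 1576.3·tan20.7° = 86.9 + 595.6 = 682.6 kN/m
FS = 682.6 / 534.7 = 1.277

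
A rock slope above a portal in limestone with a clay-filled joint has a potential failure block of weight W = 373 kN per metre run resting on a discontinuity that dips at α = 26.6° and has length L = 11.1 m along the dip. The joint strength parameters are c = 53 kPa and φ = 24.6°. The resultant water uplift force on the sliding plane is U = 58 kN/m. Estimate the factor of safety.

Resolving the block weight along and normal to the plane and applying the Mohr–Coulomb strength on the joint:
N' = W cosα − U = 373·cos26.6° − 58 = 275.5 kN/m
Driving force T = W sinα = 373·sin26.6° = 167.0 kN/m
Resisting force R = c·L + N'·tanφ = 53·11.1 + 275.5·tan24.6° = 588.3 + 126.1 = 714.4 kN/m
FS = R / T = 714.4 / 167.0 = 4.278

FS = 4.28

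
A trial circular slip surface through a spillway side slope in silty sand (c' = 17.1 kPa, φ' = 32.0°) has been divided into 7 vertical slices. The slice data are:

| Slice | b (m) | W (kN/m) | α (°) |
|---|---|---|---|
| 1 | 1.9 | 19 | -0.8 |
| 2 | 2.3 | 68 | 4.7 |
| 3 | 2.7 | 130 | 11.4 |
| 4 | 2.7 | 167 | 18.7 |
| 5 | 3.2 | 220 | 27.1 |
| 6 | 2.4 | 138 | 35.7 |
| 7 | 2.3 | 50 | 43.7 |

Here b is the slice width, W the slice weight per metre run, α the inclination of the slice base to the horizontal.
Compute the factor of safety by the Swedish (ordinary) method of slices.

FS = 2.61

Ordinary method of slices: FS = Σ[c'·Δl_i + (W_i cosα_i)·tanφ'] / Σ W_i sinα_i, with Δl_i = b_i / cosα_i.
Slice 1: Δl = 1.9/cos(-0.8°) = 1.900 m; N'_1 = 19·cos(-0.8°) = 19.0; c'Δl = 32.49; W sinα = -0.3
Slice 2: Δl = 2.3/cos4.7° = 2.308 m; N'_2 = 68·cos4.7° = 67.8; c'Δl = 39.46; W sinα = 5.6
Slice 3: Δl = 2.7/cos11.4° = 2.754 m; N'_3 = 130·cos11.4° = 127.4; c'Δl = 47.10; W sinα = 25.7
Slice 4: Δl = 2.7/cos18.7° = 2.850 m; N'_4 = 167·cos18.7° = 158.2; c'Δl = 48.74; W sinα = 53.5
Slice 5: Δl = 3.2/cos27.1° = 3.595 m; N'_5 = 220·cos27.1° = 195.8; c'Δl = 61.47; W sinα = 100.2
Slice 6: Δl = 2.4/cos35.7° = 2.955 m; N'_6 = 138·cos35.7° = 112.1; c'Δl = 50.54; W sinα = 80.5
Slice 7: Δl = 2.3/cos43.7° = 3.181 m; N'_7 = 50·cos43.7° = 36.1; c'Δl = 54.40; W sinα = 34.5
Σc'Δl = 334.2 kN/m; ΣN' = 716.5 kN/m; ΣW sinα = 299.8 kN/m
Resisting = 334.2 + 716.5·tan32.0° = 334.2 + 447.7 = 781.9 kN/m
FS = 781.9 / 299.8 = 2.608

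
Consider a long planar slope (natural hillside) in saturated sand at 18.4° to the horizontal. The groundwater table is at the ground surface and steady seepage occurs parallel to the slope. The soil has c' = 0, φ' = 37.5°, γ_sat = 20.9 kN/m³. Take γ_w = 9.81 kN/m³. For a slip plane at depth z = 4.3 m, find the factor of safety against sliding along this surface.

With seepage parallel to the slope and the water table at the surface, the effective normal stress on the slip plane uses the buoyant unit weight γ' = γ_sat − γ_w while the driving shear stress uses γ_sat:
FS = [c' + γ' z cos²β tanφ'] / [γ_sat z sinβ cosβ]
(For c' = 0 this reduces to FS = (γ'/γ_sat)·tanφ'/tanβ.)
γ' = 20.9 − 9.81 = 11.09 kN/m³
Numerator = 0.0 + 11.09·4.3·cos²18.4°·tan37.5° = 0.0 + 11.09·4.3·0.9004·0.7673 = 32.946 kPa
Denominator = 20.9·4.3·sin18.4°·cos18.4° = 20.9·4.3·0.3156·0.9489 = 26.917 kPa
FS = 32.946 / 26.917 = 1.224

FS = 1.22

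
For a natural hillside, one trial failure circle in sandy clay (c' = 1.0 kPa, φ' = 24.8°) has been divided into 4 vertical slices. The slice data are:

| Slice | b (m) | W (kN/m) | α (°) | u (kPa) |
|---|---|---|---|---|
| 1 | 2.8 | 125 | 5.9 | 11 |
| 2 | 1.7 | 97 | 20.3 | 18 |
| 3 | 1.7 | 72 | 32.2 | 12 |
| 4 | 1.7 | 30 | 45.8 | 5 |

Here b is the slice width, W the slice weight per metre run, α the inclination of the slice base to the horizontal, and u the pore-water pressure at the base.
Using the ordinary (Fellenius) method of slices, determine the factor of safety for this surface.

FS = 0.94

Ordinary method of slices: FS = Σ[c'·Δl_i + (W_i cosα_i − u_i·Δl_i)·tanφ'] / Σ W_i sinα_i, with Δl_i = b_i / cosα_i.
Slice 1: Δl = 2.8/cos5.9° = 2.815 m; N'_1 = 125·cos5.9° − 11·2.815 = 93.4; c'Δl = 2.81; W sinα = 12.8
Slice 2: Δl = 1.7/cos20.3° = 1.813 m; N'_2 = 97·cos20.3° − 18·1.813 = 58.3; c'Δl = 1.81; W sinα = 33.7
Slice 3: Δl = 1.7/cos32.2° = 2.009 m; N'_3 = 72·cos32.2° − 12·2.009 = 36.8; c'Δl = 2.01; W sinα = 38.4
Slice 4: Δl = 1.7/cos45.8° = 2.438 m; N'_4 = 30·cos45.8° − 5·2.438 = 8.7; c'Δl = 2.44; W sinα = 21.5
Σc'Δl = 9.1 kN/m; ΣN' = 197.3 kN/m; ΣW sinα = 106.4 kN/m
Resisting = 9.1 + 197.3·tan24.8° = 9.1 + 91.1 = 100.2 kN/m
FS = 100.2 / 106.4 = 0.942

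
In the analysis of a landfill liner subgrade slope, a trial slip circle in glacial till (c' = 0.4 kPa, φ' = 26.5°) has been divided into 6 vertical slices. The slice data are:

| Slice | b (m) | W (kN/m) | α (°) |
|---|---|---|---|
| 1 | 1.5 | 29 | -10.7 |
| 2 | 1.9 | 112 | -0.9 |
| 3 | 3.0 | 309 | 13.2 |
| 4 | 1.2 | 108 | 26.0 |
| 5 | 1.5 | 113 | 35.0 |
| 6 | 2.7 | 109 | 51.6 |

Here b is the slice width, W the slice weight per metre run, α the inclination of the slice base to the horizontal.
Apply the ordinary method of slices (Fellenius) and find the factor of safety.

FS = 1.36

Ordinary method of slices: FS = Σ[c'·Δl_i + (W_i cosα_i)·tanφ'] / Σ W_i sinα_i, with Δl_i = b_i / cosα_i.
Slice 1: Δl = 1.5/cos(-10.7°) = 1.527 m; N'_1 = 29·cos(-10.7°) = 28.5; c'Δl = 0.61; W sinα = -5.4
Slice 2: Δl = 1.9/cos(-0.9°) = 1.900 m; N'_2 = 112·cos(-0.9°) = 112.0; c'Δl = 0.76; W sinα = -1.8
Slice 3: Δl = 3.0/cos13.2° = 3.081 m; N'_3 = 309·cos13.2° = 300.8; c'Δl = 1.23; W sinα = 70.6
Slice 4: Δl = 1.2/cos26.0° = 1.335 m; N'_4 = 108·cos26.0° = 97.1; c'Δl = 0.53; W sinα = 47.3
Slice 5: Δl = 1.5/cos35.0° = 1.831 m; N'_5 = 113·cos35.0° = 92.6; c'Δl = 0.73; W sinα = 64.8
Slice 6: Δl = 2.7/cos51.6° = 4.347 m; N'_6 = 109·cos51.6° = 67.7; c'Δl = 1.74; W sinα = 85.4
Σc'Δl = 5.6 kN/m; ΣN' = 698.7 kN/m; ΣW sinα = 261.0 kN/m
Resisting = 5.6 + 698.7·tan26.5° = 5.6 + 348.3 = 353.9 kN/m
FS = 353.9 / 261.0 = 1.356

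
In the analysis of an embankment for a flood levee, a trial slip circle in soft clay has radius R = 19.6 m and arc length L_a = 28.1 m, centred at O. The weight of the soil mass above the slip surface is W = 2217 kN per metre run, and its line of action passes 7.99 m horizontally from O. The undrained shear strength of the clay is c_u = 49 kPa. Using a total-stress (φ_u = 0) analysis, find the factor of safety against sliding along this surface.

Taking moments about the centre O, the resisting moment is provided by the undrained shear strength acting along the arc:
M_R = c_u·L_a·R = 49·28.10·19.6 = 26987.2 kN·m/m
M_D = W·d = 2217·7.99 = 17713.8 kN·m/m
FS = M_R / M_D = 26987.2 / 17713.8 = 1.524

FS = 1.52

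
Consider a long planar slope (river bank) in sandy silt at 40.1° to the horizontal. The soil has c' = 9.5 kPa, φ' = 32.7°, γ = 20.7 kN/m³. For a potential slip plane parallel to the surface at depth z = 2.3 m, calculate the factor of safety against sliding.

For an infinite slope with a slip plane parallel to the surface (no pore pressure): FS = [c' + γz cos²β tanφ'] / [γz sinβ cosβ].
γz = 20.7·2.3 = 47.61 kN/m²
Numerator = 9.5 + 47.61·cos²40.1°·tan32.7° = 9.5 + 47.61·0.5851·0.6420 = 27.384 kPa
Denominator = 47.61·sin40.1°·cos40.1° = 47.61·0.6441·0.7649 = 23.458 kPa
FS = 27.384 / 23.458 = 1.167

FS = 1.17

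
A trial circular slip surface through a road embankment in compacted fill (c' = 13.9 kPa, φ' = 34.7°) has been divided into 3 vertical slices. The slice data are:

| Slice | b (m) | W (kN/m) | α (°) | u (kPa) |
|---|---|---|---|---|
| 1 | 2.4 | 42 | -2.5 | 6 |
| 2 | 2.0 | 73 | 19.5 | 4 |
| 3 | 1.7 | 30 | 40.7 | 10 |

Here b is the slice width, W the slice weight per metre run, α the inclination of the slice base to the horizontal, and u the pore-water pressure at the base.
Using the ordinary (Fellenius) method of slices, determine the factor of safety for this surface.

FS = 3.68

Ordinary method of slices: FS = Σ[c'·Δl_i + (W_i cosα_i − u_i·Δl_i)·tanφ'] / Σ W_i sinα_i, with Δl_i = b_i / cosα_i.
Slice 1: Δl = 2.4/cos(-2.5°) = 2.402 m; N'_1 = 42·cos(-2.5°) − 6·2.402 = 27.5; c'Δl = 33.39; W sinα = -1.8
Slice 2: Δl = 2.0/cos19.5° = 2.122 m; N'_2 = 73·cos19.5° − 4·2.122 = 60.3; c'Δl = 29.49; W sinα = 24.4
Slice 3: Δl = 1.7/cos40.7° = 2.242 m; N'_3 = 30·cos40.7° − 10·2.242 = 0.3; c'Δl = 31.17; W sinα = 19.6
Σc'Δl = 94.1 kN/m; ΣN' = 88.2 kN/m; ΣW sinα = 42.1 kN/m
Resisting = 94.1 + 88.2·tan34.7° = 94.1 + 61.1 = 155.1 kN/m
FS = 155.1 / 42.1 = 3.685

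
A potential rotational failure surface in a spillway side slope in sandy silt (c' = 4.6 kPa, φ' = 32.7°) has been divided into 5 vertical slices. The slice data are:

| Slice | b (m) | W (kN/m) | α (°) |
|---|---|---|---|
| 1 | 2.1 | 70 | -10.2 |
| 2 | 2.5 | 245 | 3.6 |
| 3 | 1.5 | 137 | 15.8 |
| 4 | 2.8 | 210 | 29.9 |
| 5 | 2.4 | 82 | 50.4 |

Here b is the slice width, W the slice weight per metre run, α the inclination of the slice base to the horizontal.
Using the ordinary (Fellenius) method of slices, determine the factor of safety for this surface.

Ordinary method of slices: FS = Σ[c'·Δl_i + (W_i cosα_i)·tanφ'] / Σ W_i sinα_i, with Δl_i = b_i / cosα_i.
Slice 1: Δl = 2.1/cos(-10.2°) = 2.134 m; N'_1 = 70·cos(-10.2°) = 68.9; c'Δl = 9.82; W sinα = -12.4
Slice 2: Δl = 2.5/cos3.6° = 2.505 m; N'_2 = 245·cos3.6° = 244.5; c'Δl = 11.52; W sinα = 15.4
Slice 3: Δl = 1.5/cos15.8° = 1.559 m; N'_3 = 137·cos15.8° = 131.8; c'Δl = 7.17; W sinα = 37.3
Slice 4: Δl = 2.8/cos29.9° = 3.230 m; N'_4 = 210·cos29.9° = 182.0; c'Δl = 14.86; W sinα = 104.7
Slice 5: Δl = 2.4/cos50.4° = 3.765 m; N'_5 = 82·cos50.4° = 52.3; c'Δl = 17.32; W sinα = 63.2
Σc'Δl = 60.7 kN/m; ΣN' = 679.6 kN/m; ΣW sinα = 208.2 kN/m
Resisting = 60.7 + 679.6·tan32.7° = 60.7 + 436.3 = 497.0 kN/m
FS = 497.0 / 208.2 = 2.387

FS = 2.39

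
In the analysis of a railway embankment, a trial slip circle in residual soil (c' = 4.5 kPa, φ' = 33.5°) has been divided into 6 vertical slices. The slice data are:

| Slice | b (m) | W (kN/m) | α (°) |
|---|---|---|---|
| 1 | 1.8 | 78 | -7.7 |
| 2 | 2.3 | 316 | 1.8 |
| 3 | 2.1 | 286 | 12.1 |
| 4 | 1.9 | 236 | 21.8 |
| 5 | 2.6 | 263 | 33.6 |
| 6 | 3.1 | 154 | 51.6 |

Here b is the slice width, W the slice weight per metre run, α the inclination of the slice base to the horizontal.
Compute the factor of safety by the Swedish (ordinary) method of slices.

FS = 2.11

Ordinary method of slices: FS = Σ[c'·Δl_i + (W_i cosα_i)·tanφ'] / Σ W_i sinα_i, with Δl_i = b_i / cosα_i.
Slice 1: Δl = 1.8/cos(-7.7°) = 1.816 m; N'_1 = 78·cos(-7.7°) = 77.3; c'Δl = 8.17; W sinα = -10.5
Slice 2: Δl = 2.3/cos1.8° = 2.301 m; N'_2 = 316·cos1.8° = 315.8; c'Δl = 10.36; W sinα = 9.9
Slice 3: Δl = 2.1/cos12.1° = 2.148 m; N'_3 = 286·cos12.1° = 279.6; c'Δl = 9.66; W sinα = 60.0
Slice 4: Δl = 1.9/cos21.8° = 2.046 m; N'_4 = 236·cos21.8° = 219.1; c'Δl = 9.21; W sinα = 87.6
Slice 5: Δl = 2.6/cos33.6° = 3.122 m; N'_5 = 263·cos33.6° = 219.1; c'Δl = 14.05; W sinα = 145.5
Slice 6: Δl = 3.1/cos51.6° = 4.991 m; N'_6 = 154·cos51.6° = 95.7; c'Δl = 22.46; W sinα = 120.7
Σc'Δl = 73.9 kN/m; ΣN' = 1206.6 kN/m; ΣW sinα = 413.3 kN/m
Resisting = 73.9 + 1206.6·tan33.5° = 73.9 + 798.6 = 872.6 kN/m
FS = 872.6 / 413.3 = 2.111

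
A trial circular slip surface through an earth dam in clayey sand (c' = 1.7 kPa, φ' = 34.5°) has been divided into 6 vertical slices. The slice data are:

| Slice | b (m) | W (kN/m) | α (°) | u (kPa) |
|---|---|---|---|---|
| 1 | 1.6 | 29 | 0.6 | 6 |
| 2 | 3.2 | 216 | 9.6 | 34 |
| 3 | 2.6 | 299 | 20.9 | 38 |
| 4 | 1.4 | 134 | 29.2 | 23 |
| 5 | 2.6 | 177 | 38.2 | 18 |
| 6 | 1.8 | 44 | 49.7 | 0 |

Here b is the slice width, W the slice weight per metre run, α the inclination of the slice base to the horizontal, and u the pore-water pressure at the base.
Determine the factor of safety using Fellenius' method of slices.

FS = 1.02

Ordinary method of slices: FS = Σ[c'·Δl_i + (W_i cosα_i − u_i·Δl_i)·tanφ'] / Σ W_i sinα_i, with Δl_i = b_i / cosα_i.
Slice 1: Δl = 1.6/cos0.6° = 1.600 m; N'_1 = 29·cos0.6° − 6·1.600 = 19.4; c'Δl = 2.72; W sinα = 0.3
Slice 2: Δl = 3.2/cos9.6° = 3.245 m; N'_2 = 216·cos9.6° − 34·3.245 = 102.6; c'Δl = 5.52; W sinα = 36.0
Slice 3: Δl = 2.6/cos20.9° = 2.783 m; N'_3 = 299·cos20.9° − 38·2.783 = 173.6; c'Δl = 4.73; W sinα = 106.7
Slice 4: Δl = 1.4/cos29.2° = 1.604 m; N'_4 = 134·cos29.2° − 23·1.604 = 80.1; c'Δl = 2.73; W sinα = 65.4
Slice 5: Δl = 2.6/cos38.2° = 3.308 m; N'_5 = 177·cos38.2° − 18·3.308 = 79.5; c'Δl = 5.62; W sinα = 109.5
Slice 6: Δl = 1.8/cos49.7° = 2.783 m; N'_6 = 44·cos49.7° − 0·2.783 = 28.5; c'Δl = 4.73; W sinα = 33.6
Σc'Δl = 26.1 kN/m; ΣN' = 483.7 kN/m; ΣW sinα = 351.4 kN/m
Resisting = 26.1 + 483.7·tan34.5° = 26.1 + 332.4 = 358.5 kN/m
FS = 358.5 / 351.4 = 1.020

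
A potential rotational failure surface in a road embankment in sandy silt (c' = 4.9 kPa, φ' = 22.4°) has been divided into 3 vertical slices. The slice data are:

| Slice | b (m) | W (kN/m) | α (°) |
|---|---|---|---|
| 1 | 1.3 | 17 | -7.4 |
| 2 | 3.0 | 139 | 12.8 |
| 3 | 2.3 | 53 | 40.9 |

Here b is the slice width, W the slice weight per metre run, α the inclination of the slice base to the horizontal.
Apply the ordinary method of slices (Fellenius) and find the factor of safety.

FS = 1.83

Ordinary method of slices: FS = Σ[c'·Δl_i + (W_i cosα_i)·tanφ'] / Σ W_i sinα_i, with Δl_i = b_i / cosα_i.
Slice 1: Δl = 1.3/cos(-7.4°) = 1.311 m; N'_1 = 17·cos(-7.4°) = 16.9; c'Δl = 6.42; W sinα = -2.2
Slice 2: Δl = 3.0/cos12.8° = 3.076 m; N'_2 = 139·cos12.8° = 135.5; c'Δl = 15.07; W sinα = 30.8
Slice 3: Δl = 2.3/cos40.9° = 3.043 m; N'_3 = 53·cos40.9° = 40.1; c'Δl = 14.91; W sinα = 34.7
Σc'Δl = 36.4 kN/m; ΣN' = 192.5 kN/m; ΣW sinα = 63.3 kN/m
Resisting = 36.4 + 192.5·tan22.4° = 36.4 + 79.3 = 115.7 kN/m
FS = 115.7 / 63.3 = 1.828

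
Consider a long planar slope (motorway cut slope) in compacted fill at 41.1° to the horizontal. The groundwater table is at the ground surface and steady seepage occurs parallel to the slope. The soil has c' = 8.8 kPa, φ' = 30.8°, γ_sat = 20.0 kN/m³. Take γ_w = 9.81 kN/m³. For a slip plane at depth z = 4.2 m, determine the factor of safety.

FS = 0.56

With seepage parallel to the slope and the water table at the surface, the effective normal stress on the slip plane uses the buoyant unit weight γ' = γ_sat − γ_w while the driving shear stress uses γ_sat:
FS = [c' + γ' z cos²β tanφ'] / [γ_sat z sinβ cosβ]
γ' = 20.0 − 9.81 = 10.19 kN/m³
Numerator = 8.8 + 10.19·4.2·cos²41.1°·tan30.8° = 8.8 + 10.19·4.2·0.5679·0.5961 = 23.288 kPa
Denominator = 20.0·4.2·sin41.1°·cos41.1° = 20.0·4.2·0.6574·0.7536 = 41.611 kPa
FS = 23.288 / 41.611 = 0.560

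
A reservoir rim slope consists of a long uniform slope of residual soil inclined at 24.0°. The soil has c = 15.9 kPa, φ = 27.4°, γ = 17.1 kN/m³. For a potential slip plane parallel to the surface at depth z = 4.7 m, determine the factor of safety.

For an infinite slope with a slip plane parallel to the surface (no pore pressure): FS = [c + γz cos²β tanφ] / [γz sinβ cosβ].
γz = 17.1·4.7 = 80.37 kN/m²
Numerator = 15.9 + 80.37·cos²24.0°·tan27.4° = 15.9 + 80.37·0.8346·0.5184 = 50.668 kPa
Denominator = 80.37·sin24.0°·cos24.0° = 80.37·0.4067·0.9135 = 29.863 kPa
FS = 50.668 / 29.863 = 1.697

FS = 1.70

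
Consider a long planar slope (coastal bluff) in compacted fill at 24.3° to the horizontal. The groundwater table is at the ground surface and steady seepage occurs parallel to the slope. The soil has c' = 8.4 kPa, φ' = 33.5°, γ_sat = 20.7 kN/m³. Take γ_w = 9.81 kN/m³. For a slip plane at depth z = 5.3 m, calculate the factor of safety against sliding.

With seepage parallel to the slope and the water table at the surface, the effective normal stress on the slip plane uses the buoyant unit weight γ' = γ_sat − γ_w while the driving shear stress uses γ_sat:
FS = [c' + γ' z cos²β tanφ'] / [γ_sat z sinβ cosβ]
γ' = 20.7 − 9.81 = 10.89 kN/m³
Numerator = 8.4 + 10.89·5.3·cos²24.3°·tan33.5° = 8.4 + 10.89·5.3·0.8307·0.6619 = 40.133 kPa
Denominator = 20.7·5.3·sin24.3°·cos24.3° = 20.7·5.3·0.4115·0.9114 = 41.147 kPa
FS = 40.133 / 41.147 = 0.975

FS = 0.98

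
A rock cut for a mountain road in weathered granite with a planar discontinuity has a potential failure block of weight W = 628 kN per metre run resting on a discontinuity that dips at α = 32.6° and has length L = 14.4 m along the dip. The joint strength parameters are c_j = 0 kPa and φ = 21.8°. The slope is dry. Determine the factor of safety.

FS = 0.63

Resolving the block weight along and normal to the plane and applying the Mohr–Coulomb strength on the joint:
N' = W cosα = 628·cos32.6° = 529.1 kN/m
Driving force T = W sinα = 628·sin32.6° = 338.3 kN/m
Resisting force R = c_j·L + N'·tanφ = 0·14.4 + 529.1·tan21.8° = 0.0 + 211.6 = 211.6 kN/m
FS = R / T = 211.6 / 338.3 = 0.625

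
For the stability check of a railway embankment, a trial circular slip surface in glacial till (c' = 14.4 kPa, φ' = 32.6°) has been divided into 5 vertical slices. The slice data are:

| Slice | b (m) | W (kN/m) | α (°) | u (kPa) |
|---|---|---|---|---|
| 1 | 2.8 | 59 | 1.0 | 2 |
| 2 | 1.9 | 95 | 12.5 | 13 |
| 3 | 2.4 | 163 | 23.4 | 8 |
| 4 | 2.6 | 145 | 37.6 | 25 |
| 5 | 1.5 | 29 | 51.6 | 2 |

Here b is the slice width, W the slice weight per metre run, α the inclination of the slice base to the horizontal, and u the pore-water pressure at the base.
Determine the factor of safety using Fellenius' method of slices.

Ordinary method of slices: FS = Σ[c'·Δl_i + (W_i cosα_i − u_i·Δl_i)·tanφ'] / Σ W_i sinα_i, with Δl_i = b_i / cosα_i.
Slice 1: Δl = 2.8/cos1.0° = 2.800 m; N'_1 = 59·cos1.0° − 2·2.800 = 53.4; c'Δl = 40.33; W sinα = 1.0
Slice 2: Δl = 1.9/cos12.5° = 1.946 m; N'_2 = 95·cos12.5° − 13·1.946 = 67.4; c'Δl = 28.02; W sinα = 20.6
Slice 3: Δl = 2.4/cos23.4° = 2.615 m; N'_3 = 163·cos23.4° − 8·2.615 = 128.7; c'Δl = 37.66; W sinα = 64.7
Slice 4: Δl = 2.6/cos37.6° = 3.282 m; N'_4 = 145·cos37.6° − 25·3.282 = 32.8; c'Δl = 47.26; W sinα = 88.5
Slice 5: Δl = 1.5/cos51.6° = 2.415 m; N'_5 = 29·cos51.6° − 2·2.415 = 13.2; c'Δl = 34.77; W sinα = 22.7
Σc'Δl = 188.0 kN/m; ΣN' = 295.5 kN/m; ΣW sinα = 197.5 kN/m
Resisting = 188.0 + 295.5·tan32.6° = 188.0 + 189.0 = 377.0 kN/m
FS = 377.0 / 197.5 = 1.909

FS = 1.91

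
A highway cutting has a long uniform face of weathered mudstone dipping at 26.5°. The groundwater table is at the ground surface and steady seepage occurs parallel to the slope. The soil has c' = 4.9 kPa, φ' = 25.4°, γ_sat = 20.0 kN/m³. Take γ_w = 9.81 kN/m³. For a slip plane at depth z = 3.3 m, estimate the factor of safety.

FS = 0.67

With seepage parallel to the slope and the water table at the surface, the effective normal stress on the slip plane uses the buoyant unit weight γ' = γ_sat − γ_w while the driving shear stress uses γ_sat:
FS = [c' + γ' z cos²β tanφ'] / [γ_sat z sinβ cosβ]
γ' = 20.0 − 9.81 = 10.19 kN/m³
Numerator = 4.9 + 10.19·3.3·cos²26.5°·tan25.4° = 4.9 + 10.19·3.3·0.8009·0.4748 = 17.688 kPa
Denominator = 20.0·3.3·sin26.5°·cos26.5° = 20.0·3.3·0.4462·0.8949 = 26.355 kPa
FS = 17.688 / 26.355 = 0.671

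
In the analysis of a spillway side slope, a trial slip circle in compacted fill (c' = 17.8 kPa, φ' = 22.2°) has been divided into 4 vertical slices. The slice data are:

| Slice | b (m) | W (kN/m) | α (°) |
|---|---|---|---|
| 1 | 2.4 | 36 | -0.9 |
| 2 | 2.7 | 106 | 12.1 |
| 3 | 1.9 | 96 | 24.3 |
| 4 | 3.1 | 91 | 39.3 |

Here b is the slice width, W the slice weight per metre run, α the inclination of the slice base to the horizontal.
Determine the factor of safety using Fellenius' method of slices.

FS = 2.71

Ordinary method of slices: FS = Σ[c'·Δl_i + (W_i cosα_i)·tanφ'] / Σ W_i sinα_i, with Δl_i = b_i / cosα_i.
Slice 1: Δl = 2.4/cos(-0.9°) = 2.400 m; N'_1 = 36·cos(-0.9°) = 36.0; c'Δl = 42.73; W sinα = -0.6
Slice 2: Δl = 2.7/cos12.1° = 2.761 m; N'_2 = 106·cos12.1° = 103.6; c'Δl = 49.15; W sinα = 22.2
Slice 3: Δl = 1.9/cos24.3° = 2.085 m; N'_3 = 96·cos24.3° = 87.5; c'Δl = 37.11; W sinα = 39.5
Slice 4: Δl = 3.1/cos39.3° = 4.006 m; N'_4 = 91·cos39.3° = 70.4; c'Δl = 71.31; W sinα = 57.6
Σc'Δl = 200.3 kN/m; ΣN' = 297.6 kN/m; ΣW sinα = 118.8 kN/m
Resisting = 200.3 + 297.6·tan22.2° = 200.3 + 121.4 = 321.7 kN/m
FS = 321.7 / 118.8 = 2.708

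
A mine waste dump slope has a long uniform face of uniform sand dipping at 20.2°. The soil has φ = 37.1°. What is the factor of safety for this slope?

For a dry cohesionless infinite slope the factor of safety is FS = tanφ / tanβ.
FS = tan37.1° / tan20.2° = 0.7563 / 0.3679 = 2.056

FS = 2.06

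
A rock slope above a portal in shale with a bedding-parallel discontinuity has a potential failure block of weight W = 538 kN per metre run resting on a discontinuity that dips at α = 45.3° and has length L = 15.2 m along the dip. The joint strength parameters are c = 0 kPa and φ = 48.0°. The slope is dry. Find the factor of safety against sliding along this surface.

FS = 1.10

Resolving the block weight along and normal to the plane and applying the Mohr–Coulomb strength on the joint:
N' = W cosα = 538·cos45.3° = 378.4 kN/m
Driving force T = W sinα = 538·sin45.3° = 382.4 kN/m
Resisting force R = c·L + N'·tanφ = 0·15.2 + 378.4·tan48.0° = 0.0 + 420.3 = 420.3 kN/m
FS = R / T = 420.3 / 382.4 = 1.099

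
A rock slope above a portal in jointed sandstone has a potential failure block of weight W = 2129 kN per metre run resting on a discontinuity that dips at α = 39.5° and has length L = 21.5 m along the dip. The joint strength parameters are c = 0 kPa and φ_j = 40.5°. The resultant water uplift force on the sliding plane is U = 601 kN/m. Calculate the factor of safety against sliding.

FS = 0.66

Resolving the block weight along and normal to the plane and applying the Mohr–Coulomb strength on the joint:
N' = W cosα − U = 2129·cos39.5° − 601 = 1041.8 kN/m
Driving force T = W sinα = 2129·sin39.5° = 1354.2 kN/m
Resisting force R = c·L + N'·tanφ_j = 0·21.5 + 1041.8·tan40.5° = 0.0 + 889.8 = 889.8 kN/m
FS = R / T = 889.8 / 1354.2 = 0.657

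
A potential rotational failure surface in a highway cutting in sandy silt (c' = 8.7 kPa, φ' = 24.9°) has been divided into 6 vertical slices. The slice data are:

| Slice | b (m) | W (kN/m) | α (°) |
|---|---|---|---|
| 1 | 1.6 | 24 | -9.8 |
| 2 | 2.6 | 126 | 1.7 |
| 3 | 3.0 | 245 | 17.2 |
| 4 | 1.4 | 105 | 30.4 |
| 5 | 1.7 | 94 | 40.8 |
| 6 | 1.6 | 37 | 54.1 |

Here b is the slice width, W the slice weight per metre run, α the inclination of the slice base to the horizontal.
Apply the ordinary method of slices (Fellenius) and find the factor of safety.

FS = 1.78

Ordinary method of slices: FS = Σ[c'·Δl_i + (W_i cosα_i)·tanφ'] / Σ W_i sinα_i, with Δl_i = b_i / cosα_i.
Slice 1: Δl = 1.6/cos(-9.8°) = 1.624 m; N'_1 = 24·cos(-9.8°) = 23.6; c'Δl = 14.13; W sinα = -4.1
Slice 2: Δl = 2.6/cos1.7° = 2.601 m; N'_2 = 126·cos1.7° = 125.9; c'Δl = 22.63; W sinα = 3.7
Slice 3: Δl = 3.0/cos17.2° = 3.140 m; N'_3 = 245·cos17.2° = 234.0; c'Δl = 27.32; W sinα = 72.4
Slice 4: Δl = 1.4/cos30.4° = 1.623 m; N'_4 = 105·cos30.4° = 90.6; c'Δl = 14.12; W sinα = 53.1
Slice 5: Δl = 1.7/cos40.8° = 2.246 m; N'_5 = 94·cos40.8° = 71.2; c'Δl = 19.54; W sinα = 61.4
Slice 6: Δl = 1.6/cos54.1° = 2.729 m; N'_6 = 37·cos54.1° = 21.7; c'Δl = 23.74; W sinα = 30.0
Σc'Δl = 121.5 kN/m; ΣN' = 567.1 kN/m; ΣW sinα = 216.6 kN/m
Resisting = 121.5 + 567.1·tan24.9° = 121.5 + 263.2 = 384.7 kN/m
FS = 384.7 / 216.6 = 1.776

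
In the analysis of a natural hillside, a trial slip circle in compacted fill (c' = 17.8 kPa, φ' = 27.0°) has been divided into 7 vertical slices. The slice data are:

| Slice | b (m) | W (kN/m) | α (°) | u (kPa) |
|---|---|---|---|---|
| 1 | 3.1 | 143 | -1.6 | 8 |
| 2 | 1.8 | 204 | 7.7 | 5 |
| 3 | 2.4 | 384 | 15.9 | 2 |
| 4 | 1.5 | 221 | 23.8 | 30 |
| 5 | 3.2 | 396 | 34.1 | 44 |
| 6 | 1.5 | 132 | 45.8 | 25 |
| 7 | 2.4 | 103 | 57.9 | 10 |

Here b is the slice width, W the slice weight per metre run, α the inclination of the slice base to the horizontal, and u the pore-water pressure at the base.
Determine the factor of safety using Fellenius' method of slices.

Ordinary method of slices: FS = Σ[c'·Δl_i + (W_i cosα_i − u_i·Δl_i)·tanφ'] / Σ W_i sinα_i, with Δl_i = b_i / cosα_i.
Slice 1: Δl = 3.1/cos(-1.6°) = 3.101 m; N'_1 = 143·cos(-1.6°) − 8·3.101 = 118.1; c'Δl = 55.20; W sinα = -4.0
Slice 2: Δl = 1.8/cos7.7° = 1.816 m; N'_2 = 204·cos7.7° − 5·1.816 = 193.1; c'Δl = 32.33; W sinα = 27.3
Slice 3: Δl = 2.4/cos15.9° = 2.495 m; N'_3 = 384·cos15.9° − 2·2.495 = 364.3; c'Δl = 44.42; W sinα = 105.2
Slice 4: Δl = 1.5/cos23.8° = 1.639 m; N'_4 = 221·cos23.8° − 30·1.639 = 153.0; c'Δl = 29.18; W sinα = 89.2
Slice 5: Δl = 3.2/cos34.1° = 3.864 m; N'_5 = 396·cos34.1° − 44·3.864 = 157.9; c'Δl = 68.79; W sinα = 222.0
Slice 6: Δl = 1.5/cos45.8° = 2.152 m; N'_6 = 132·cos45.8° − 25·2.152 = 38.2; c'Δl = 38.30; W sinα = 94.6
Slice 7: Δl = 2.4/cos57.9° = 4.516 m; N'_7 = 103·cos57.9° − 10·4.516 = 9.6; c'Δl = 80.39; W sinα = 87.3
Σc'Δl = 348.6 kN/m; ΣN' = 1034.2 kN/m; ΣW sinα = 621.6 kN/m
Resisting = 348.6 + 1034.2·tan27.0° = 348.6 + 527.0 = 875.6 kN/m
FS = 875.6 / 621.6 = 1.409

FS = 1.41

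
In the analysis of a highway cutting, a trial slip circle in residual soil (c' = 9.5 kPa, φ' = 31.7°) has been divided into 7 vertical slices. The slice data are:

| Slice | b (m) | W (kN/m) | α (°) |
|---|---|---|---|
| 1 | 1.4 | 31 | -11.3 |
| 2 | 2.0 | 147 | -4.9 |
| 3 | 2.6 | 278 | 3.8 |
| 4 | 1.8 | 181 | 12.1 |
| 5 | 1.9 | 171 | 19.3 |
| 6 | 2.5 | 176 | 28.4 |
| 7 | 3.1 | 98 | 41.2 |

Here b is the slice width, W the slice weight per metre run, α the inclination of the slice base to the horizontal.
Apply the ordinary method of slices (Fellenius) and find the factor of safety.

Ordinary method of slices: FS = Σ[c'·Δl_i + (W_i cosα_i)·tanφ'] / Σ W_i sinα_i, with Δl_i = b_i / cosα_i.
Slice 1: Δl = 1.4/cos(-11.3°) = 1.428 m; N'_1 = 31·cos(-11.3°) = 30.4; c'Δl = 13.56; W sinα = -6.1
Slice 2: Δl = 2.0/cos(-4.9°) = 2.007 m; N'_2 = 147·cos(-4.9°) = 146.5; c'Δl = 19.07; W sinα = -12.6
Slice 3: Δl = 2.6/cos3.8° = 2.606 m; N'_3 = 278·cos3.8° = 277.4; c'Δl = 24.75; W sinα = 18.4
Slice 4: Δl = 1.8/cos12.1° = 1.841 m; N'_4 = 181·cos12.1° = 177.0; c'Δl = 17.49; W sinα = 37.9
Slice 5: Δl = 1.9/cos19.3° = 2.013 m; N'_5 = 171·cos19.3° = 161.4; c'Δl = 19.12; W sinα = 56.5
Slice 6: Δl = 2.5/cos28.4° = 2.842 m; N'_6 = 176·cos28.4° = 154.8; c'Δl = 27.00; W sinα = 83.7
Slice 7: Δl = 3.1/cos41.2° = 4.120 m; N'_7 = 98·cos41.2° = 73.7; c'Δl = 39.14; W sinα = 64.6
Σc'Δl = 160.1 kN/m; ΣN' = 1021.2 kN/m; ΣW sinα = 242.5 kN/m
Resisting = 160.1 + 1021.2·tan31.7° = 160.1 + 630.7 = 790.8 kN/m
FS = 790.8 / 242.5 = 3.261

FS = 3.26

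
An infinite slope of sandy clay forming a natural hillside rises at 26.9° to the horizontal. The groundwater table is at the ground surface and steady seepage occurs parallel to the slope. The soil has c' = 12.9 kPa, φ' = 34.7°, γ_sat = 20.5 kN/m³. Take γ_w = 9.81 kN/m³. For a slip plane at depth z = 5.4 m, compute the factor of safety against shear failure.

FS = 1.00

With seepage parallel to the slope and the water table at the surface, the effective normal stress on the slip plane uses the buoyant unit weight γ' = γ_sat − γ_w while the driving shear stress uses γ_sat:
FS = [c' + γ' z cos²β tanφ'] / [γ_sat z sinβ cosβ]
γ' = 20.5 − 9.81 = 10.69 kN/m³
Numerator = 12.9 + 10.69·5.4·cos²26.9°·tan34.7° = 12.9 + 10.69·5.4·0.7953·0.6924 = 44.689 kPa
Denominator = 20.5·5.4·sin26.9°·cos26.9° = 20.5·5.4·0.4524·0.8918 = 44.665 kPa
FS = 44.689 / 44.665 = 1.001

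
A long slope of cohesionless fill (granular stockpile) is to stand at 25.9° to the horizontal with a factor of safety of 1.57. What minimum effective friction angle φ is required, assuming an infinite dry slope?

FS = tanφ/tanβ ⇒ tanφ = FS · tanβ = 1.57 · tan25.9° = 0.7624
φ = arctan(0.7624) = 37.32°

φ = 37.3°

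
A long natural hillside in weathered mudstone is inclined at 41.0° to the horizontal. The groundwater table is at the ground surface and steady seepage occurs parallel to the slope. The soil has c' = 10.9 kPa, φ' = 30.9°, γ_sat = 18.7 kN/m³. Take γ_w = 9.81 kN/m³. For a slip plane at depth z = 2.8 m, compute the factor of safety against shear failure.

With seepage parallel to the slope and the water table at the surface, the effective normal stress on the slip plane uses the buoyant unit weight γ' = γ_sat − γ_w while the driving shear stress uses γ_sat:
FS = [c' + γ' z cos²β tanφ'] / [γ_sat z sinβ cosβ]
γ' = 18.7 − 9.81 = 8.89 kN/m³
Numerator = 10.9 + 8.89·2.8·cos²41.0°·tan30.9° = 10.9 + 8.89·2.8·0.5696·0.5985 = 19.385 kPa
Denominator = 18.7·2.8·sin41.0°·cos41.0° = 18.7·2.8·0.6561·0.7547 = 25.925 kPa
FS = 19.385 / 25.925 = 0.748

FS = 0.75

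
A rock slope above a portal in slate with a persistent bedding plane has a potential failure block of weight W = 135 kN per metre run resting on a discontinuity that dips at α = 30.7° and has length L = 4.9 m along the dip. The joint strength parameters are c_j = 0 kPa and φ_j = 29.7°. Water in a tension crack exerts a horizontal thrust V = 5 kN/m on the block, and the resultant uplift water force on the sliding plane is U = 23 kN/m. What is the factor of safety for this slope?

FS = 0.71

Resolving the block weight along and normal to the plane and applying the Mohr–Coulomb strength on the joint:
N' = W cosα − U − V sinα = 135·cos30.7° − 23 − 5·sin30.7° = 90.5 kN/m
Driving force T = W sinα + V cosα = 135·sin30.7° + 5·cos30.7° = 73.2 kN/m
Resisting force R = c_j·L + N'·tanφ_j = 0·4.9 + 90.5·tan29.7° = 0.0 + 51.6 = 51.6 kN/m
FS = R / T = 51.6 / 73.2 = 0.705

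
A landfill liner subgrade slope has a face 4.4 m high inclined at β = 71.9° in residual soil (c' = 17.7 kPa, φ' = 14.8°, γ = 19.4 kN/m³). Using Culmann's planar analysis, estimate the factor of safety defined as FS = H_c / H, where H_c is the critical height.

FS = 1.67

H_c = (4c'/γ) · sinβ cosφ' / [1 − cos(β − φ')]
    = (4·17.7/19.4) · sin71.9°·cos14.8° / [1 − cos57.1°]
    = 3.649 · 0.9190 / 0.4568 = 7.34 m
FS = H_c / H = 7.34 / 4.4 = 1.669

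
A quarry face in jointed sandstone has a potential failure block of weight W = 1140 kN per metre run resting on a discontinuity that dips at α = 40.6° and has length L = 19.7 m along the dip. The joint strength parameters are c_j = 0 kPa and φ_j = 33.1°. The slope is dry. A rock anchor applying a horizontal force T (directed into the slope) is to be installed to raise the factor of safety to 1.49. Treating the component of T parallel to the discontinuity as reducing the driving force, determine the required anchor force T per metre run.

Resolving forces along and normal to the sliding plane, with the horizontal anchor force T adding T·sinα to the effective normal force and T·cosα acting up the plane against the driving force:
FS = [c_jL + (W cosα + T sinα) tanφ_j] / [W sinα − T cosα]
Without the anchor: N' = 865.6 kN/m, driving T_d = 741.9 kN/m, resisting R = 0·19.7 + 865.6·tan33.1° = 564.3 kN/m, FS = 0.76.
Setting FS = 1.49 and solving for T:
1.49·(741.9 − T cos40.6°) = 564.3 + T sin40.6°·tan33.1°
T·(sin40.6°·tan33.1° + 1.49·cos40.6°) = 1.49·741.9 − 564.3
T·(0.6508·0.6519 + 1.49·0.7593) = 1105.4 − 564.3 = 541.1
T·1.5555 = 541.1
T = 347.9 kN/m

T = 348 kN/m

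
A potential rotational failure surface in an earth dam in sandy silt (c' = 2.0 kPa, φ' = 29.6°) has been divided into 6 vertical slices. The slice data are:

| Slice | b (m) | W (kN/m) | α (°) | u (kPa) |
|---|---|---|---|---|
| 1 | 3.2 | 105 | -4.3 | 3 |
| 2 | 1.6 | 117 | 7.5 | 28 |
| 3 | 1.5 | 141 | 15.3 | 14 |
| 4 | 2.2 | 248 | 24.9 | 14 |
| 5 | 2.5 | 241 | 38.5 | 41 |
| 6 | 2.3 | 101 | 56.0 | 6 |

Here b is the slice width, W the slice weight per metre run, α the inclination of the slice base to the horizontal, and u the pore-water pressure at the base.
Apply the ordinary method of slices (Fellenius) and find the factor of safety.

Ordinary method of slices: FS = Σ[c'·Δl_i + (W_i cosα_i − u_i·Δl_i)·tanφ'] / Σ W_i sinα_i, with Δl_i = b_i / cosα_i.
Slice 1: Δl = 3.2/cos(-4.3°) = 3.209 m; N'_1 = 105·cos(-4.3°) − 3·3.209 = 95.1; c'Δl = 6.42; W sinα = -7.9
Slice 2: Δl = 1.6/cos7.5° = 1.614 m; N'_2 = 117·cos7.5° − 28·1.614 = 70.8; c'Δl = 3.23; W sinα = 15.3
Slice 3: Δl = 1.5/cos15.3° = 1.555 m; N'_3 = 141·cos15.3° − 14·1.555 = 114.2; c'Δl = 3.11; W sinα = 37.2
Slice 4: Δl = 2.2/cos24.9° = 2.425 m; N'_4 = 248·cos24.9° − 14·2.425 = 191.0; c'Δl = 4.85; W sinα = 104.4
Slice 5: Δl = 2.5/cos38.5° = 3.194 m; N'_5 = 241·cos38.5° − 41·3.194 = 57.6; c'Δl = 6.39; W sinα = 150.0
Slice 6: Δl = 2.3/cos56.0° = 4.113 m; N'_6 = 101·cos56.0° − 6·4.113 = 31.8; c'Δl = 8.23; W sinα = 83.7
Σc'Δl = 32.2 kN/m; ΣN' = 560.5 kN/m; ΣW sinα = 382.8 kN/m
Resisting = 32.2 + 560.5·tan29.6° = 32.2 + 318.4 = 350.7 kN/m
FS = 350.7 / 382.8 = 0.916

FS = 0.92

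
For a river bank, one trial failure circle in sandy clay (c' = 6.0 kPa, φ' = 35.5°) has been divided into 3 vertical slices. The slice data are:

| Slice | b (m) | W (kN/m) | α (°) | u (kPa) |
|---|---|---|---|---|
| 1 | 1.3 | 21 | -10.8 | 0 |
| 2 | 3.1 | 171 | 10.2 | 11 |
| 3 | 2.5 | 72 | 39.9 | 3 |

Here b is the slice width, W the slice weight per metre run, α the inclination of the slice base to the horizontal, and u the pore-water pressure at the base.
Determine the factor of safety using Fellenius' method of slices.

Ordinary method of slices: FS = Σ[c'·Δl_i + (W_i cosα_i − u_i·Δl_i)·tanφ'] / Σ W_i sinα_i, with Δl_i = b_i / cosα_i.
Slice 1: Δl = 1.3/cos(-10.8°) = 1.323 m; N'_1 = 21·cos(-10.8°) − 0·1.323 = 20.6; c'Δl = 7.94; W sinα = -3.9
Slice 2: Δl = 3.1/cos10.2° = 3.150 m; N'_2 = 171·cos10.2° − 11·3.150 = 133.6; c'Δl = 18.90; W sinα = 30.3
Slice 3: Δl = 2.5/cos39.9° = 3.259 m; N'_3 = 72·cos39.9° − 3·3.259 = 45.5; c'Δl = 19.55; W sinα = 46.2
Σc'Δl = 46.4 kN/m; ΣN' = 199.7 kN/m; ΣW sinα = 72.5 kN/m
Resisting = 46.4 + 199.7·tan35.5° = 46.4 + 142.5 = 188.9 kN/m
FS = 188.9 / 72.5 = 2.604

FS = 2.60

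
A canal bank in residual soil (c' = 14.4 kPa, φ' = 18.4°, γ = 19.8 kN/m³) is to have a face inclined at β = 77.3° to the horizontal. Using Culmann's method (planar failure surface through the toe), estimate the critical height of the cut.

H_c = 5.57 m

Culmann's analysis gives the critical failure plane at α_cr = (β + φ')/2 = (77.3 + 18.4)/2 = 47.8°, and the critical height
H_c = (4c'/γ) · sinβ cosφ' / [1 − cos(β − φ')]
    = (4·14.4/19.8) · sin77.3°·cos18.4° / [1 − cos(58.9°)]
    = 2.909 · 0.9755·0.9489 / [1 − 0.5165]
    = 2.909 · 0.9257 / 0.4835
    = 5.57 m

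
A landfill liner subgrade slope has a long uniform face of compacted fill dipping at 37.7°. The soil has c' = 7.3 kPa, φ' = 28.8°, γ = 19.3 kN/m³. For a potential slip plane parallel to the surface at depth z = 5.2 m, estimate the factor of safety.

FS = 0.86

For an infinite slope with a slip plane parallel to the surface (no pore pressure): FS = [c' + γz cos²β tanφ'] / [γz sinβ cosβ].
γz = 19.3·5.2 = 100.36 kN/m²
Numerator = 7.3 + 100.36·cos²37.7°·tan28.8° = 7.3 + 100.36·0.6260·0.5498 = 41.840 kPa
Denominator = 100.36·sin37.7°·cos37.7° = 100.36·0.6115·0.7912 = 48.560 kPa
FS = 41.840 / 48.560 = 0.862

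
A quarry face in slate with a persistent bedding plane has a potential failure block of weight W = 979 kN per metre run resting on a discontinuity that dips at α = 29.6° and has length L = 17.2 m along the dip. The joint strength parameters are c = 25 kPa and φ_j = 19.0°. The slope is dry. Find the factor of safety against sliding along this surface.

Resolving the block weight along and normal to the plane and applying the Mohr–Coulomb strength on the joint:
N' = W cosα = 979·cos29.6° = 851.2 kN/m
Driving force T = W sinα = 979·sin29.6° = 483.6 kN/m
Resisting force R = c·L + N'·tanφ_j = 25·17.2 + 851.2·tan19.0° = 430.0 + 293.1 = 723.1 kN/m
FS = R / T = 723.1 / 483.6 = 1.495

FS = 1.50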